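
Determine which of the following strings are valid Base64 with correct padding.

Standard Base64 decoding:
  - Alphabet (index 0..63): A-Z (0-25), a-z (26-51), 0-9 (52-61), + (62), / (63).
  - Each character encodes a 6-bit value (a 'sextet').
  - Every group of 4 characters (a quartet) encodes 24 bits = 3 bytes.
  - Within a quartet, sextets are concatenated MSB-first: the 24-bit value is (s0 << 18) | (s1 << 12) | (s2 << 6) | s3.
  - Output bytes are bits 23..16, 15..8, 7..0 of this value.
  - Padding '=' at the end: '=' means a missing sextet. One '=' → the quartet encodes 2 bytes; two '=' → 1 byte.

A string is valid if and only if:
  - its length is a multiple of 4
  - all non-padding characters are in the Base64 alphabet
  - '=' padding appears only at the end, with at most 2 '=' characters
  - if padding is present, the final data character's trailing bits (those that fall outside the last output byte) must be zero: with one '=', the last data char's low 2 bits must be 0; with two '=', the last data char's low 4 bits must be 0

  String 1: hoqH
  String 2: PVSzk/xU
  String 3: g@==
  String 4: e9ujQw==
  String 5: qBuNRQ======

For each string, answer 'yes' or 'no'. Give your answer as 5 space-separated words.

Answer: yes yes no yes no

Derivation:
String 1: 'hoqH' → valid
String 2: 'PVSzk/xU' → valid
String 3: 'g@==' → invalid (bad char(s): ['@'])
String 4: 'e9ujQw==' → valid
String 5: 'qBuNRQ======' → invalid (6 pad chars (max 2))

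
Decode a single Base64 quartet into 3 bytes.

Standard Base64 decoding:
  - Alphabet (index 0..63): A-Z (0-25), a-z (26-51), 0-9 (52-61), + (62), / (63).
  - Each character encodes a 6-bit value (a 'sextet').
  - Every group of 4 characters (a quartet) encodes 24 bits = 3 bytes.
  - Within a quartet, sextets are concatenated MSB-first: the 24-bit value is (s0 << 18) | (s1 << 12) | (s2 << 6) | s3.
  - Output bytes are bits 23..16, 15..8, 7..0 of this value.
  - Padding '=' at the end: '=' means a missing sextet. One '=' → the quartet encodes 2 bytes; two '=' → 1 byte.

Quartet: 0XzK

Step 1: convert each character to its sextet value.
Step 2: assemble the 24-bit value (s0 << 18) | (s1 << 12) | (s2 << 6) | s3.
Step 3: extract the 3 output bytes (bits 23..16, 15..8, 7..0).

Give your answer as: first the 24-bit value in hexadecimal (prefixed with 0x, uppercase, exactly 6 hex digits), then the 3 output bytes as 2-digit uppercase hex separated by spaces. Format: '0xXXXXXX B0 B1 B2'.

Sextets: 0=52, X=23, z=51, K=10
24-bit: (52<<18) | (23<<12) | (51<<6) | 10
      = 0xD00000 | 0x017000 | 0x000CC0 | 0x00000A
      = 0xD17CCA
Bytes: (v>>16)&0xFF=D1, (v>>8)&0xFF=7C, v&0xFF=CA

Answer: 0xD17CCA D1 7C CA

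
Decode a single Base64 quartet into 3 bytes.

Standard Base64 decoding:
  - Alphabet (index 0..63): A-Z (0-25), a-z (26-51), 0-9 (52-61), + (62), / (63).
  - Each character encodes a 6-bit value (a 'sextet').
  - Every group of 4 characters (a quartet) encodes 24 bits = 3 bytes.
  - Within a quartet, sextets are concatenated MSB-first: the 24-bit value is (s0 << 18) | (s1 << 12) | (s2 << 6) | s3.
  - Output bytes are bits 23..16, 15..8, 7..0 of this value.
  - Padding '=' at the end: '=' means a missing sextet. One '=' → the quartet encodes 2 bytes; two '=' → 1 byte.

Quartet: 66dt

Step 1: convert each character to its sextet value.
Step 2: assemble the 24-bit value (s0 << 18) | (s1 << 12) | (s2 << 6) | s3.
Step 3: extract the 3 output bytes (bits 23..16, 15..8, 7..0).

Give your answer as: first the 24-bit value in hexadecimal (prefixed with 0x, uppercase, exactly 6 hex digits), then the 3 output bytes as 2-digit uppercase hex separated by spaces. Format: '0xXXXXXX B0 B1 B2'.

Answer: 0xEBA76D EB A7 6D

Derivation:
Sextets: 6=58, 6=58, d=29, t=45
24-bit: (58<<18) | (58<<12) | (29<<6) | 45
      = 0xE80000 | 0x03A000 | 0x000740 | 0x00002D
      = 0xEBA76D
Bytes: (v>>16)&0xFF=EB, (v>>8)&0xFF=A7, v&0xFF=6D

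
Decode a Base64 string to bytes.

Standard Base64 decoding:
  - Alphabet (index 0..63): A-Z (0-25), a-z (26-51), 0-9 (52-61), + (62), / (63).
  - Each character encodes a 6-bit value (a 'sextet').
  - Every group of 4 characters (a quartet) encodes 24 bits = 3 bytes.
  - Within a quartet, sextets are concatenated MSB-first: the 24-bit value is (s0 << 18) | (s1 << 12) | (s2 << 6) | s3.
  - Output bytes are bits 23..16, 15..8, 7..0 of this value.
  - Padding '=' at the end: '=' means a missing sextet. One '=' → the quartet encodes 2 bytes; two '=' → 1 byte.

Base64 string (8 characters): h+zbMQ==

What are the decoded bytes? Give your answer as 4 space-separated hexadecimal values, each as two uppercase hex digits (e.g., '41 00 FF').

After char 0 ('h'=33): chars_in_quartet=1 acc=0x21 bytes_emitted=0
After char 1 ('+'=62): chars_in_quartet=2 acc=0x87E bytes_emitted=0
After char 2 ('z'=51): chars_in_quartet=3 acc=0x21FB3 bytes_emitted=0
After char 3 ('b'=27): chars_in_quartet=4 acc=0x87ECDB -> emit 87 EC DB, reset; bytes_emitted=3
After char 4 ('M'=12): chars_in_quartet=1 acc=0xC bytes_emitted=3
After char 5 ('Q'=16): chars_in_quartet=2 acc=0x310 bytes_emitted=3
Padding '==': partial quartet acc=0x310 -> emit 31; bytes_emitted=4

Answer: 87 EC DB 31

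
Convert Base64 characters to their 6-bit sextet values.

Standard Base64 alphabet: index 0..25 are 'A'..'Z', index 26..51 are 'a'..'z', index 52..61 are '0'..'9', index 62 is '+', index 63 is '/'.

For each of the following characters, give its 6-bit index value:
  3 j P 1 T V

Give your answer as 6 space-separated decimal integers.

'3': 0..9 range, 52 + ord('3') − ord('0') = 55
'j': a..z range, 26 + ord('j') − ord('a') = 35
'P': A..Z range, ord('P') − ord('A') = 15
'1': 0..9 range, 52 + ord('1') − ord('0') = 53
'T': A..Z range, ord('T') − ord('A') = 19
'V': A..Z range, ord('V') − ord('A') = 21

Answer: 55 35 15 53 19 21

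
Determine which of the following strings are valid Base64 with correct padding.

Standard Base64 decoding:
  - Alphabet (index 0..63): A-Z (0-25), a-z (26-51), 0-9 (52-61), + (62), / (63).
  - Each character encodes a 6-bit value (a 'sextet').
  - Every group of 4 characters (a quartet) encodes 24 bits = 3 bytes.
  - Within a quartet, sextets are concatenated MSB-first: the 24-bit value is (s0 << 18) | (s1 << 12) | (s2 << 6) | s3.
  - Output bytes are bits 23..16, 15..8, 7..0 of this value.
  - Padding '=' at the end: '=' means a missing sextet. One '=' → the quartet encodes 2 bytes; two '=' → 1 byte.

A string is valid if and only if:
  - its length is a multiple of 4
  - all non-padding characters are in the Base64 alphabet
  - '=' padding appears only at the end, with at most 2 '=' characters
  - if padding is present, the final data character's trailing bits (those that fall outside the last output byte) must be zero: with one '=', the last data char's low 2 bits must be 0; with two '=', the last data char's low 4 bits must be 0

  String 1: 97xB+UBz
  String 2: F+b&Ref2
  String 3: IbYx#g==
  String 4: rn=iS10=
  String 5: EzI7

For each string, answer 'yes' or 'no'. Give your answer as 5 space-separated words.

String 1: '97xB+UBz' → valid
String 2: 'F+b&Ref2' → invalid (bad char(s): ['&'])
String 3: 'IbYx#g==' → invalid (bad char(s): ['#'])
String 4: 'rn=iS10=' → invalid (bad char(s): ['=']; '=' in middle)
String 5: 'EzI7' → valid

Answer: yes no no no yes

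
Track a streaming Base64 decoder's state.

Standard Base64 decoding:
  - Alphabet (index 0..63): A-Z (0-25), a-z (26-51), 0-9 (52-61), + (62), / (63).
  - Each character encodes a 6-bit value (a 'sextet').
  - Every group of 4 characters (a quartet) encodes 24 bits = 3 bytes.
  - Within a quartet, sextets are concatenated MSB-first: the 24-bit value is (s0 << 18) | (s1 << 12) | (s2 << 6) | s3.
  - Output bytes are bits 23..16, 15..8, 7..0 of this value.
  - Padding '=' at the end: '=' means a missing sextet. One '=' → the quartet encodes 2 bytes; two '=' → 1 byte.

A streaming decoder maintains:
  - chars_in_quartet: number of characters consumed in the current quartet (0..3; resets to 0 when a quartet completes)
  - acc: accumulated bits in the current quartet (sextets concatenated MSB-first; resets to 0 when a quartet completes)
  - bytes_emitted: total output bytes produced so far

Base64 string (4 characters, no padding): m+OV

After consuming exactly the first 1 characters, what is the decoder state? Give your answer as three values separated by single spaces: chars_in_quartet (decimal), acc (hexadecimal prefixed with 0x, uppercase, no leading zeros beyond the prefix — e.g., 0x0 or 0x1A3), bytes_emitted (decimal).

After char 0 ('m'=38): chars_in_quartet=1 acc=0x26 bytes_emitted=0

Answer: 1 0x26 0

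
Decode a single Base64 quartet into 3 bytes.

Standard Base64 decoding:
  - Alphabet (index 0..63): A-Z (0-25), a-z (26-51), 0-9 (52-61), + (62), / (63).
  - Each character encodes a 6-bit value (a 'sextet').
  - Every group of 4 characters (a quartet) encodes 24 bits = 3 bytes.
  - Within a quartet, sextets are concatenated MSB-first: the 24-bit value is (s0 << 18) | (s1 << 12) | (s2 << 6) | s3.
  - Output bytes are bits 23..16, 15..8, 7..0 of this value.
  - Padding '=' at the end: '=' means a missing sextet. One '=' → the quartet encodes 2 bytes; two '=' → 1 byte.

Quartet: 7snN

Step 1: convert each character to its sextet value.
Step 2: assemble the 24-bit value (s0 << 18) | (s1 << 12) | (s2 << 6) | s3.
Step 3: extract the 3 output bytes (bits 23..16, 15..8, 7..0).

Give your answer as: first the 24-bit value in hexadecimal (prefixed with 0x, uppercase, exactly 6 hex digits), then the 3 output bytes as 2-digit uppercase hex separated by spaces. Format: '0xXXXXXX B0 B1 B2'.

Answer: 0xEEC9CD EE C9 CD

Derivation:
Sextets: 7=59, s=44, n=39, N=13
24-bit: (59<<18) | (44<<12) | (39<<6) | 13
      = 0xEC0000 | 0x02C000 | 0x0009C0 | 0x00000D
      = 0xEEC9CD
Bytes: (v>>16)&0xFF=EE, (v>>8)&0xFF=C9, v&0xFF=CD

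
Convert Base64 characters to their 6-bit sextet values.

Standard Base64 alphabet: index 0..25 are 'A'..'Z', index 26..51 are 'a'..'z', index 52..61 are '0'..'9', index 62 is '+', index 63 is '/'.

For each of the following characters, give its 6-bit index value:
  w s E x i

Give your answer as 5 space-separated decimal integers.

'w': a..z range, 26 + ord('w') − ord('a') = 48
's': a..z range, 26 + ord('s') − ord('a') = 44
'E': A..Z range, ord('E') − ord('A') = 4
'x': a..z range, 26 + ord('x') − ord('a') = 49
'i': a..z range, 26 + ord('i') − ord('a') = 34

Answer: 48 44 4 49 34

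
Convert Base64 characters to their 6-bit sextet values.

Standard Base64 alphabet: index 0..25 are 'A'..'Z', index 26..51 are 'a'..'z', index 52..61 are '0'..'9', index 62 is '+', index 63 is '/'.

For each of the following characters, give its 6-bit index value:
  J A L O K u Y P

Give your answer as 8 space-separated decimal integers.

'J': A..Z range, ord('J') − ord('A') = 9
'A': A..Z range, ord('A') − ord('A') = 0
'L': A..Z range, ord('L') − ord('A') = 11
'O': A..Z range, ord('O') − ord('A') = 14
'K': A..Z range, ord('K') − ord('A') = 10
'u': a..z range, 26 + ord('u') − ord('a') = 46
'Y': A..Z range, ord('Y') − ord('A') = 24
'P': A..Z range, ord('P') − ord('A') = 15

Answer: 9 0 11 14 10 46 24 15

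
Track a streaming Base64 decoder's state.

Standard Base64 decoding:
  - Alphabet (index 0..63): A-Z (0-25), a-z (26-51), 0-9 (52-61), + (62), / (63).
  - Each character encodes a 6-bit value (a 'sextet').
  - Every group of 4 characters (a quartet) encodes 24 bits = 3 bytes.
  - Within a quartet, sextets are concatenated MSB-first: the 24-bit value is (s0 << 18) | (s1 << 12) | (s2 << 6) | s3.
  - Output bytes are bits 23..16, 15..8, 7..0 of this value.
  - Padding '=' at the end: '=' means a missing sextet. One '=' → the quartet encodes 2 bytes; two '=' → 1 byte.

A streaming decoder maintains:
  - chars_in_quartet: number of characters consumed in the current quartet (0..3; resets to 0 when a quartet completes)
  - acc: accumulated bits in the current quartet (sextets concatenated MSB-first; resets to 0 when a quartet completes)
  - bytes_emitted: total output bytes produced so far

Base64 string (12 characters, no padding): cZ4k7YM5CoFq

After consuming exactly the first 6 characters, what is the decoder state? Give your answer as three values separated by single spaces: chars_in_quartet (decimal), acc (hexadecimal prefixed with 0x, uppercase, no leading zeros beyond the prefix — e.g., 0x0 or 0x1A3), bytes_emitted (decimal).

After char 0 ('c'=28): chars_in_quartet=1 acc=0x1C bytes_emitted=0
After char 1 ('Z'=25): chars_in_quartet=2 acc=0x719 bytes_emitted=0
After char 2 ('4'=56): chars_in_quartet=3 acc=0x1C678 bytes_emitted=0
After char 3 ('k'=36): chars_in_quartet=4 acc=0x719E24 -> emit 71 9E 24, reset; bytes_emitted=3
After char 4 ('7'=59): chars_in_quartet=1 acc=0x3B bytes_emitted=3
After char 5 ('Y'=24): chars_in_quartet=2 acc=0xED8 bytes_emitted=3

Answer: 2 0xED8 3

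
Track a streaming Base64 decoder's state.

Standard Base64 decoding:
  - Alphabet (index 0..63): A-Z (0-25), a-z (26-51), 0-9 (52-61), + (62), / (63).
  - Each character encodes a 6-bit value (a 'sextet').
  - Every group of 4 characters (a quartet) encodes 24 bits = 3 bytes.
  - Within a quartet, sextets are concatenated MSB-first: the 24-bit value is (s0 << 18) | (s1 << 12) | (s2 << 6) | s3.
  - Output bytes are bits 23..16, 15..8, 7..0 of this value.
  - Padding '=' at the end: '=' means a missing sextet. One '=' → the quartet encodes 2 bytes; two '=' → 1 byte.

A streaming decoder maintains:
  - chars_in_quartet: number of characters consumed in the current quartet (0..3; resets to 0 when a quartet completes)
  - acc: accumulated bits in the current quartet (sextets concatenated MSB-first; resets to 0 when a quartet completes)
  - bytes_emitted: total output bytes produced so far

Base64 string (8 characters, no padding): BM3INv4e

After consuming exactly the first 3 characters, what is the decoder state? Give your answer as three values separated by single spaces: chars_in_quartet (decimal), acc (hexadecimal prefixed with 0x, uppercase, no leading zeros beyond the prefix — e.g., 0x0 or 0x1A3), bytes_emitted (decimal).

After char 0 ('B'=1): chars_in_quartet=1 acc=0x1 bytes_emitted=0
After char 1 ('M'=12): chars_in_quartet=2 acc=0x4C bytes_emitted=0
After char 2 ('3'=55): chars_in_quartet=3 acc=0x1337 bytes_emitted=0

Answer: 3 0x1337 0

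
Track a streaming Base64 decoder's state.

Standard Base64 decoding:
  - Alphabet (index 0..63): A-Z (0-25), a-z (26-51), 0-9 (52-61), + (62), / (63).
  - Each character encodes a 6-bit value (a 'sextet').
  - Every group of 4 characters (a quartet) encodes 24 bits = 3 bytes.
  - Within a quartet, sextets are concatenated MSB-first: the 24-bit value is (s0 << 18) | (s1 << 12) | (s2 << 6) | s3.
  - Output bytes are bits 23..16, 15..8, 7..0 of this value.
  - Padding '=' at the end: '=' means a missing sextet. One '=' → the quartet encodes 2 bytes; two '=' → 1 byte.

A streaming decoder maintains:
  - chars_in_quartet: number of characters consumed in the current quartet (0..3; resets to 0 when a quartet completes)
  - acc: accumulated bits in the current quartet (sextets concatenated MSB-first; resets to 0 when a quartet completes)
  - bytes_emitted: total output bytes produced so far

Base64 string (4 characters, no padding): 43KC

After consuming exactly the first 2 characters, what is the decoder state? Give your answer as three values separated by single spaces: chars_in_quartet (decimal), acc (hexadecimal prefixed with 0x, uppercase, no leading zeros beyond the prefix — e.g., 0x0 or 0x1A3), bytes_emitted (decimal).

After char 0 ('4'=56): chars_in_quartet=1 acc=0x38 bytes_emitted=0
After char 1 ('3'=55): chars_in_quartet=2 acc=0xE37 bytes_emitted=0

Answer: 2 0xE37 0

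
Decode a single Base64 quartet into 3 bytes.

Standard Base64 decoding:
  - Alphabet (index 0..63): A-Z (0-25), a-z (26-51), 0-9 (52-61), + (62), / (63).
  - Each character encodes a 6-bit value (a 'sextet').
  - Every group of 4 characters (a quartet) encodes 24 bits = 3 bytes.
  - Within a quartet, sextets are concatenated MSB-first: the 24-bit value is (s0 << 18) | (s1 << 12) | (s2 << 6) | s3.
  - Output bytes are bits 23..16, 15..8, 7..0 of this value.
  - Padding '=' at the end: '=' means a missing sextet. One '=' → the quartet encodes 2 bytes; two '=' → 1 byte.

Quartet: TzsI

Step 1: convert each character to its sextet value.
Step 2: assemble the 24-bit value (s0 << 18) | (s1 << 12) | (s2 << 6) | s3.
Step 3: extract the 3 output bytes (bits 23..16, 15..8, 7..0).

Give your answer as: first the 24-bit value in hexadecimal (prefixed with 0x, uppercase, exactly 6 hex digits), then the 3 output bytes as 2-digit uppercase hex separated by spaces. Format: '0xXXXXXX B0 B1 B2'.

Answer: 0x4F3B08 4F 3B 08

Derivation:
Sextets: T=19, z=51, s=44, I=8
24-bit: (19<<18) | (51<<12) | (44<<6) | 8
      = 0x4C0000 | 0x033000 | 0x000B00 | 0x000008
      = 0x4F3B08
Bytes: (v>>16)&0xFF=4F, (v>>8)&0xFF=3B, v&0xFF=08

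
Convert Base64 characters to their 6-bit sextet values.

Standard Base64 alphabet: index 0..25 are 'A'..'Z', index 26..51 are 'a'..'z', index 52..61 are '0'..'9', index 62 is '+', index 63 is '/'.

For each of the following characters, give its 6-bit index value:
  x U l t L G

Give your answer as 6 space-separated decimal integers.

'x': a..z range, 26 + ord('x') − ord('a') = 49
'U': A..Z range, ord('U') − ord('A') = 20
'l': a..z range, 26 + ord('l') − ord('a') = 37
't': a..z range, 26 + ord('t') − ord('a') = 45
'L': A..Z range, ord('L') − ord('A') = 11
'G': A..Z range, ord('G') − ord('A') = 6

Answer: 49 20 37 45 11 6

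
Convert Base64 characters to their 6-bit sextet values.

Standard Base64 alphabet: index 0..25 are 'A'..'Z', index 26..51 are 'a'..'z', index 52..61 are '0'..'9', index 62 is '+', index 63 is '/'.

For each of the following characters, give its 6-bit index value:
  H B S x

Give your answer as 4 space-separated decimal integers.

Answer: 7 1 18 49

Derivation:
'H': A..Z range, ord('H') − ord('A') = 7
'B': A..Z range, ord('B') − ord('A') = 1
'S': A..Z range, ord('S') − ord('A') = 18
'x': a..z range, 26 + ord('x') − ord('a') = 49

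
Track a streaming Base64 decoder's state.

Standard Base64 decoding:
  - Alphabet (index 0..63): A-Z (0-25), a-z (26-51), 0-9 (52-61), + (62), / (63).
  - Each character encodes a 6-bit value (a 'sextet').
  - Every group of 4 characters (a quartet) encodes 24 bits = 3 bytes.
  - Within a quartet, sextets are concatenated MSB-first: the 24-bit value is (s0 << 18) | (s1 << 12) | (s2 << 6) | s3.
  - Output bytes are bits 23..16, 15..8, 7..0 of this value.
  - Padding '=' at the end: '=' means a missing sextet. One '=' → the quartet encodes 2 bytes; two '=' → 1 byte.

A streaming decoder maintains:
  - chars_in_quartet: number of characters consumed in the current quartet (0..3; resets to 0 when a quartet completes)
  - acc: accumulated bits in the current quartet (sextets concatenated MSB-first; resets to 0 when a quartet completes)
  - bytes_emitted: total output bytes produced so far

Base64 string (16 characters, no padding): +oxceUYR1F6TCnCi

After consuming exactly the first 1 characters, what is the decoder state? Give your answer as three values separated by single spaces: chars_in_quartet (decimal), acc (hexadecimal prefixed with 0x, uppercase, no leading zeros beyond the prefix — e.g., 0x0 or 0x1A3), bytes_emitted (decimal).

After char 0 ('+'=62): chars_in_quartet=1 acc=0x3E bytes_emitted=0

Answer: 1 0x3E 0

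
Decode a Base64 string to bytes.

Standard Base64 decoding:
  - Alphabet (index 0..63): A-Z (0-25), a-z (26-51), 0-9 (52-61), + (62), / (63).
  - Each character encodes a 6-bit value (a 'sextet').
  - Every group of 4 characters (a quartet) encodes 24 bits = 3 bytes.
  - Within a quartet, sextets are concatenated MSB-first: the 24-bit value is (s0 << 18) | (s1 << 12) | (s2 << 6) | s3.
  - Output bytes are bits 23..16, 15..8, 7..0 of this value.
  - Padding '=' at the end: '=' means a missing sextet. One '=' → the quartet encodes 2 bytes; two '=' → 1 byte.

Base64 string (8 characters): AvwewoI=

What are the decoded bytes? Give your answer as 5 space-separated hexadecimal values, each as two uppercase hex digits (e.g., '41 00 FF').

After char 0 ('A'=0): chars_in_quartet=1 acc=0x0 bytes_emitted=0
After char 1 ('v'=47): chars_in_quartet=2 acc=0x2F bytes_emitted=0
After char 2 ('w'=48): chars_in_quartet=3 acc=0xBF0 bytes_emitted=0
After char 3 ('e'=30): chars_in_quartet=4 acc=0x2FC1E -> emit 02 FC 1E, reset; bytes_emitted=3
After char 4 ('w'=48): chars_in_quartet=1 acc=0x30 bytes_emitted=3
After char 5 ('o'=40): chars_in_quartet=2 acc=0xC28 bytes_emitted=3
After char 6 ('I'=8): chars_in_quartet=3 acc=0x30A08 bytes_emitted=3
Padding '=': partial quartet acc=0x30A08 -> emit C2 82; bytes_emitted=5

Answer: 02 FC 1E C2 82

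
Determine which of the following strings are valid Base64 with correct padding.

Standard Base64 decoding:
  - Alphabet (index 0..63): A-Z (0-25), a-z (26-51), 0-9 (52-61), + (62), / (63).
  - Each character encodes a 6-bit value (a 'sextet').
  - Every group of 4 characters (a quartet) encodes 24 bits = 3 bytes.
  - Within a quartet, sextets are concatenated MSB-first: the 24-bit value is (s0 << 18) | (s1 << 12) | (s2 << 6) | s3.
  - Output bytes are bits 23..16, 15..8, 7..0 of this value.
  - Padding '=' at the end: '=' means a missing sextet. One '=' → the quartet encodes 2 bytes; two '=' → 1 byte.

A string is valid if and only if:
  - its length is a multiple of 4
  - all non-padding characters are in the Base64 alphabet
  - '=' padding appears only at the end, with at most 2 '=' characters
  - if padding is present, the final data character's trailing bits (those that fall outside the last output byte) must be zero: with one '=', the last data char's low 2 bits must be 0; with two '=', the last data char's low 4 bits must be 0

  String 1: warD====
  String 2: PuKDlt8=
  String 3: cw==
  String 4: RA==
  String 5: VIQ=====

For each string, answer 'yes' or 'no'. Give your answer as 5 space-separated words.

Answer: no yes yes yes no

Derivation:
String 1: 'warD====' → invalid (4 pad chars (max 2))
String 2: 'PuKDlt8=' → valid
String 3: 'cw==' → valid
String 4: 'RA==' → valid
String 5: 'VIQ=====' → invalid (5 pad chars (max 2))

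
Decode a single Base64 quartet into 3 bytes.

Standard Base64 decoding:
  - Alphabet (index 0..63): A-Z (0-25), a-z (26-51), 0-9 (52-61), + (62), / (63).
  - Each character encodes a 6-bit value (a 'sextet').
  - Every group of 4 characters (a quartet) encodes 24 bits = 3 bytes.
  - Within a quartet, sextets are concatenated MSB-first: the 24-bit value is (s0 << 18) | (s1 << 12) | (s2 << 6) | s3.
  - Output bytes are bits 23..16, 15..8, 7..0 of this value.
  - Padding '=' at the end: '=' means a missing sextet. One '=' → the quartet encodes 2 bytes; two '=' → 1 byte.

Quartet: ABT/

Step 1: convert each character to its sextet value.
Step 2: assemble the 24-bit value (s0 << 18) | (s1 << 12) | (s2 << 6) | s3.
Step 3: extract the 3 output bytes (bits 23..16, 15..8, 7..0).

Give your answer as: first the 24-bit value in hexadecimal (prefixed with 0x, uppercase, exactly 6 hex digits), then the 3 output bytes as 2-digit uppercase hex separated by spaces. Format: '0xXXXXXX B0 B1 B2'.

Answer: 0x0014FF 00 14 FF

Derivation:
Sextets: A=0, B=1, T=19, /=63
24-bit: (0<<18) | (1<<12) | (19<<6) | 63
      = 0x000000 | 0x001000 | 0x0004C0 | 0x00003F
      = 0x0014FF
Bytes: (v>>16)&0xFF=00, (v>>8)&0xFF=14, v&0xFF=FF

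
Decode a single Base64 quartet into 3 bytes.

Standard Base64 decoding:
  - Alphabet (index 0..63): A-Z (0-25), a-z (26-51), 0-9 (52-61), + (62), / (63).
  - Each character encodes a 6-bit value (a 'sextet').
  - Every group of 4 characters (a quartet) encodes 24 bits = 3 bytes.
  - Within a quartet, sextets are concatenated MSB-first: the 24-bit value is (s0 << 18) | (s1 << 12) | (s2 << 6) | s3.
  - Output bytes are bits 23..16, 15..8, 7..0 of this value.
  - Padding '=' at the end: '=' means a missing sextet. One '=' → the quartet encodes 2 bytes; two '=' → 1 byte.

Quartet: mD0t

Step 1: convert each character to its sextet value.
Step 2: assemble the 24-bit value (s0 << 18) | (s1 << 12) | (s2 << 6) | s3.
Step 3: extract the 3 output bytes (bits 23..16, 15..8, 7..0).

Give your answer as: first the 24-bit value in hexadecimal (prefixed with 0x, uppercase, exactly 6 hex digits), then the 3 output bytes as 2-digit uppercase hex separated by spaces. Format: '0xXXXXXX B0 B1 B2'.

Sextets: m=38, D=3, 0=52, t=45
24-bit: (38<<18) | (3<<12) | (52<<6) | 45
      = 0x980000 | 0x003000 | 0x000D00 | 0x00002D
      = 0x983D2D
Bytes: (v>>16)&0xFF=98, (v>>8)&0xFF=3D, v&0xFF=2D

Answer: 0x983D2D 98 3D 2D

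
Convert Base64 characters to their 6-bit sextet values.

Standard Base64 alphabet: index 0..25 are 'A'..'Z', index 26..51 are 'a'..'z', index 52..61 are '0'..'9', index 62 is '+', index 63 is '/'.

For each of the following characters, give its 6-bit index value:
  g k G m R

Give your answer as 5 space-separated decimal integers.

'g': a..z range, 26 + ord('g') − ord('a') = 32
'k': a..z range, 26 + ord('k') − ord('a') = 36
'G': A..Z range, ord('G') − ord('A') = 6
'm': a..z range, 26 + ord('m') − ord('a') = 38
'R': A..Z range, ord('R') − ord('A') = 17

Answer: 32 36 6 38 17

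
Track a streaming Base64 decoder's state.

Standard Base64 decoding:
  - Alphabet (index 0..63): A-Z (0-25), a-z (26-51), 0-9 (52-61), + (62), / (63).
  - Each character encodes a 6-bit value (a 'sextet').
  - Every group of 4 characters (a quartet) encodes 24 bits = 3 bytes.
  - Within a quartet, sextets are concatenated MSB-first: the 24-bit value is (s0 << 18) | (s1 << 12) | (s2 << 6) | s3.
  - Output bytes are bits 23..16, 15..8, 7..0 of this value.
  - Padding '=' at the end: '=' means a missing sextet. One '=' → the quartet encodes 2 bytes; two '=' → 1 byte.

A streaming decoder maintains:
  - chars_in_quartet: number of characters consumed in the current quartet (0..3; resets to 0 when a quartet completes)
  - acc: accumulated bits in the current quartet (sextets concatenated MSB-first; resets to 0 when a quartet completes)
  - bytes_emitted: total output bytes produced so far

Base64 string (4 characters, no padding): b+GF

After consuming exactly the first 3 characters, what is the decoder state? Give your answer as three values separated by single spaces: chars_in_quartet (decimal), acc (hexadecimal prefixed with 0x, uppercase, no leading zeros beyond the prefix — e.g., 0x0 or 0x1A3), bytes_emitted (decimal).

After char 0 ('b'=27): chars_in_quartet=1 acc=0x1B bytes_emitted=0
After char 1 ('+'=62): chars_in_quartet=2 acc=0x6FE bytes_emitted=0
After char 2 ('G'=6): chars_in_quartet=3 acc=0x1BF86 bytes_emitted=0

Answer: 3 0x1BF86 0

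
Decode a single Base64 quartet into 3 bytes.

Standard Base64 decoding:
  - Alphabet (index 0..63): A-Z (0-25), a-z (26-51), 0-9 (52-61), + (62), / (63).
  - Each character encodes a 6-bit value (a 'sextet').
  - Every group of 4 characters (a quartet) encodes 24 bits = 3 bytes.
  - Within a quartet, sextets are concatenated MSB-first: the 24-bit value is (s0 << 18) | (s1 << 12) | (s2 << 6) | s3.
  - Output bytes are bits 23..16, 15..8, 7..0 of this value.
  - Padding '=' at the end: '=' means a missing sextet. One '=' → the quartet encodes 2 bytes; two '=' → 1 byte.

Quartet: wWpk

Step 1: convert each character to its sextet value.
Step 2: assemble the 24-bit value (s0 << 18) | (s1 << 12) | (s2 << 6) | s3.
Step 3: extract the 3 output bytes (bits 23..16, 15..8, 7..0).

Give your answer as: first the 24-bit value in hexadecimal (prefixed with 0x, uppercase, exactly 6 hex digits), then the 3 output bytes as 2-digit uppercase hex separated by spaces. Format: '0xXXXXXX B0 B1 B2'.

Answer: 0xC16A64 C1 6A 64

Derivation:
Sextets: w=48, W=22, p=41, k=36
24-bit: (48<<18) | (22<<12) | (41<<6) | 36
      = 0xC00000 | 0x016000 | 0x000A40 | 0x000024
      = 0xC16A64
Bytes: (v>>16)&0xFF=C1, (v>>8)&0xFF=6A, v&0xFF=64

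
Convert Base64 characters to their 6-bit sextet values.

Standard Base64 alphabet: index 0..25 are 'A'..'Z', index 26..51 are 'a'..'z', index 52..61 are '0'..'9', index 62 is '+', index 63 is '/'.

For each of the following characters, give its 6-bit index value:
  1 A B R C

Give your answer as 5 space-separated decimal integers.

Answer: 53 0 1 17 2

Derivation:
'1': 0..9 range, 52 + ord('1') − ord('0') = 53
'A': A..Z range, ord('A') − ord('A') = 0
'B': A..Z range, ord('B') − ord('A') = 1
'R': A..Z range, ord('R') − ord('A') = 17
'C': A..Z range, ord('C') − ord('A') = 2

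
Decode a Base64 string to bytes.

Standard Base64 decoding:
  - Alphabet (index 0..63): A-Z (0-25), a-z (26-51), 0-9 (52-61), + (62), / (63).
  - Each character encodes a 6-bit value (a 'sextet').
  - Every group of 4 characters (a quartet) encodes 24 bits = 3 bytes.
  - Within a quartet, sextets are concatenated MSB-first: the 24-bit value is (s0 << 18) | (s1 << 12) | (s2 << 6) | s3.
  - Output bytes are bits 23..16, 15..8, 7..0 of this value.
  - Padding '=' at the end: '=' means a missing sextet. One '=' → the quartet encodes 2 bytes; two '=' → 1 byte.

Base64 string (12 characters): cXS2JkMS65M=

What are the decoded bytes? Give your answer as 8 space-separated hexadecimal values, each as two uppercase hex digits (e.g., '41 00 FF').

After char 0 ('c'=28): chars_in_quartet=1 acc=0x1C bytes_emitted=0
After char 1 ('X'=23): chars_in_quartet=2 acc=0x717 bytes_emitted=0
After char 2 ('S'=18): chars_in_quartet=3 acc=0x1C5D2 bytes_emitted=0
After char 3 ('2'=54): chars_in_quartet=4 acc=0x7174B6 -> emit 71 74 B6, reset; bytes_emitted=3
After char 4 ('J'=9): chars_in_quartet=1 acc=0x9 bytes_emitted=3
After char 5 ('k'=36): chars_in_quartet=2 acc=0x264 bytes_emitted=3
After char 6 ('M'=12): chars_in_quartet=3 acc=0x990C bytes_emitted=3
After char 7 ('S'=18): chars_in_quartet=4 acc=0x264312 -> emit 26 43 12, reset; bytes_emitted=6
After char 8 ('6'=58): chars_in_quartet=1 acc=0x3A bytes_emitted=6
After char 9 ('5'=57): chars_in_quartet=2 acc=0xEB9 bytes_emitted=6
After char 10 ('M'=12): chars_in_quartet=3 acc=0x3AE4C bytes_emitted=6
Padding '=': partial quartet acc=0x3AE4C -> emit EB 93; bytes_emitted=8

Answer: 71 74 B6 26 43 12 EB 93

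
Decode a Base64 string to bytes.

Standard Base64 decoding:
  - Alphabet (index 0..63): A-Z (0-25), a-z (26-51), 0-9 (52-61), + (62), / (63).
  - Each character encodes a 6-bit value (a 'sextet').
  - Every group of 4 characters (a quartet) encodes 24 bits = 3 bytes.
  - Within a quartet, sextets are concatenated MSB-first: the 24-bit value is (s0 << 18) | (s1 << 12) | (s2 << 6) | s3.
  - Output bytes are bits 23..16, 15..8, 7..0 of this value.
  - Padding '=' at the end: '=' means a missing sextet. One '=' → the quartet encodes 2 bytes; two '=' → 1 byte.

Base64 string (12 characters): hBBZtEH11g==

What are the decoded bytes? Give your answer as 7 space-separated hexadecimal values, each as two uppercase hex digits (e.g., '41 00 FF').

After char 0 ('h'=33): chars_in_quartet=1 acc=0x21 bytes_emitted=0
After char 1 ('B'=1): chars_in_quartet=2 acc=0x841 bytes_emitted=0
After char 2 ('B'=1): chars_in_quartet=3 acc=0x21041 bytes_emitted=0
After char 3 ('Z'=25): chars_in_quartet=4 acc=0x841059 -> emit 84 10 59, reset; bytes_emitted=3
After char 4 ('t'=45): chars_in_quartet=1 acc=0x2D bytes_emitted=3
After char 5 ('E'=4): chars_in_quartet=2 acc=0xB44 bytes_emitted=3
After char 6 ('H'=7): chars_in_quartet=3 acc=0x2D107 bytes_emitted=3
After char 7 ('1'=53): chars_in_quartet=4 acc=0xB441F5 -> emit B4 41 F5, reset; bytes_emitted=6
After char 8 ('1'=53): chars_in_quartet=1 acc=0x35 bytes_emitted=6
After char 9 ('g'=32): chars_in_quartet=2 acc=0xD60 bytes_emitted=6
Padding '==': partial quartet acc=0xD60 -> emit D6; bytes_emitted=7

Answer: 84 10 59 B4 41 F5 D6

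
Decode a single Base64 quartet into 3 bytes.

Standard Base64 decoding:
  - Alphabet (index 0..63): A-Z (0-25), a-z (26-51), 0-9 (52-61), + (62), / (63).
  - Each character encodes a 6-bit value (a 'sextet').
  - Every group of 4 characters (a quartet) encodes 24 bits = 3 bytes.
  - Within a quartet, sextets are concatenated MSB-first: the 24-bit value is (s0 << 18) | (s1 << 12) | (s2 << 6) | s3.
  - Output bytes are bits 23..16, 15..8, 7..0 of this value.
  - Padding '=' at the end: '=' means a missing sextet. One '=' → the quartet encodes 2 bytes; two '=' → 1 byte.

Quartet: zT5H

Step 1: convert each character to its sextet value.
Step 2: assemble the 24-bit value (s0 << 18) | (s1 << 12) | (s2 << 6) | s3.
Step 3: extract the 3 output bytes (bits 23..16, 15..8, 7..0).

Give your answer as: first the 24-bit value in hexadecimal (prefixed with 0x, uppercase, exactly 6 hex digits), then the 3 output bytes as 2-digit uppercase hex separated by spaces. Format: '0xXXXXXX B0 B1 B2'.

Answer: 0xCD3E47 CD 3E 47

Derivation:
Sextets: z=51, T=19, 5=57, H=7
24-bit: (51<<18) | (19<<12) | (57<<6) | 7
      = 0xCC0000 | 0x013000 | 0x000E40 | 0x000007
      = 0xCD3E47
Bytes: (v>>16)&0xFF=CD, (v>>8)&0xFF=3E, v&0xFF=47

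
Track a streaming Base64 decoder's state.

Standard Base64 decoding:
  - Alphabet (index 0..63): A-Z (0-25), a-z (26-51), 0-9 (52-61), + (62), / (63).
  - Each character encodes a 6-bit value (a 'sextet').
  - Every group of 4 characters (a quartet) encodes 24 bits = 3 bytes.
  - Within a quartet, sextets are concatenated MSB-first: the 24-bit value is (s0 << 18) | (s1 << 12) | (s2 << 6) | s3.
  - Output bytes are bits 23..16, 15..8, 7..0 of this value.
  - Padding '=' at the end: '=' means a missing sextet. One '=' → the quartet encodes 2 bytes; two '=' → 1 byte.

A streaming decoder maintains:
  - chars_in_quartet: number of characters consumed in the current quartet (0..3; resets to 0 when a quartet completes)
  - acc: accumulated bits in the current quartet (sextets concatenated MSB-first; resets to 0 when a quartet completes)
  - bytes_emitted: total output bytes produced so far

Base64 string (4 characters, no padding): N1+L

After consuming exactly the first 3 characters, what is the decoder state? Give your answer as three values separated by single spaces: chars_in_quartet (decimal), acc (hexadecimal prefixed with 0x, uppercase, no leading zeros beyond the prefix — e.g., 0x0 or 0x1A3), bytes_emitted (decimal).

Answer: 3 0xDD7E 0

Derivation:
After char 0 ('N'=13): chars_in_quartet=1 acc=0xD bytes_emitted=0
After char 1 ('1'=53): chars_in_quartet=2 acc=0x375 bytes_emitted=0
After char 2 ('+'=62): chars_in_quartet=3 acc=0xDD7E bytes_emitted=0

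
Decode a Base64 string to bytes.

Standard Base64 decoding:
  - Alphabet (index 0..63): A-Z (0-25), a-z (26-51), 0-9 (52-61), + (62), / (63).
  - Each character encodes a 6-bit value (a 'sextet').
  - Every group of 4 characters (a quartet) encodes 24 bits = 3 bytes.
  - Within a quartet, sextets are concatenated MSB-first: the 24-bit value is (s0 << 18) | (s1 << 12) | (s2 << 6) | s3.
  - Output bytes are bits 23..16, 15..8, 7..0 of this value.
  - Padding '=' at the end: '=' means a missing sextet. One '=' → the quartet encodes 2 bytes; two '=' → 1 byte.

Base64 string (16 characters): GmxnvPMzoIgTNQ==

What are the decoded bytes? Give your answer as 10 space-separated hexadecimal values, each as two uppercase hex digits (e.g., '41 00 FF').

After char 0 ('G'=6): chars_in_quartet=1 acc=0x6 bytes_emitted=0
After char 1 ('m'=38): chars_in_quartet=2 acc=0x1A6 bytes_emitted=0
After char 2 ('x'=49): chars_in_quartet=3 acc=0x69B1 bytes_emitted=0
After char 3 ('n'=39): chars_in_quartet=4 acc=0x1A6C67 -> emit 1A 6C 67, reset; bytes_emitted=3
After char 4 ('v'=47): chars_in_quartet=1 acc=0x2F bytes_emitted=3
After char 5 ('P'=15): chars_in_quartet=2 acc=0xBCF bytes_emitted=3
After char 6 ('M'=12): chars_in_quartet=3 acc=0x2F3CC bytes_emitted=3
After char 7 ('z'=51): chars_in_quartet=4 acc=0xBCF333 -> emit BC F3 33, reset; bytes_emitted=6
After char 8 ('o'=40): chars_in_quartet=1 acc=0x28 bytes_emitted=6
After char 9 ('I'=8): chars_in_quartet=2 acc=0xA08 bytes_emitted=6
After char 10 ('g'=32): chars_in_quartet=3 acc=0x28220 bytes_emitted=6
After char 11 ('T'=19): chars_in_quartet=4 acc=0xA08813 -> emit A0 88 13, reset; bytes_emitted=9
After char 12 ('N'=13): chars_in_quartet=1 acc=0xD bytes_emitted=9
After char 13 ('Q'=16): chars_in_quartet=2 acc=0x350 bytes_emitted=9
Padding '==': partial quartet acc=0x350 -> emit 35; bytes_emitted=10

Answer: 1A 6C 67 BC F3 33 A0 88 13 35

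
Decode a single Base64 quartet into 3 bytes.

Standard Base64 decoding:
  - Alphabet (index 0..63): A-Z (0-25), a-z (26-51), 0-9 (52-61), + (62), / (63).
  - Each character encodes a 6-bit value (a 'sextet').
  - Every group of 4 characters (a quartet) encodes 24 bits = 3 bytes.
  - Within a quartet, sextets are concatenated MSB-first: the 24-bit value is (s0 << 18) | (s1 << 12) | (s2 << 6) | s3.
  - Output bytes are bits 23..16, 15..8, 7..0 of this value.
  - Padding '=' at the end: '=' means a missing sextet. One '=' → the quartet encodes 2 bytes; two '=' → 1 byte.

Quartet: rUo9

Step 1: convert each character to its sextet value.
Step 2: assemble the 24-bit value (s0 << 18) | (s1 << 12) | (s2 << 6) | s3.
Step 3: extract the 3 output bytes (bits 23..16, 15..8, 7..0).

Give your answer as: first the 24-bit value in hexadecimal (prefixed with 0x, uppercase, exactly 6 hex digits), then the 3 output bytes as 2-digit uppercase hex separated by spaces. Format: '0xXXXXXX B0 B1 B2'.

Answer: 0xAD4A3D AD 4A 3D

Derivation:
Sextets: r=43, U=20, o=40, 9=61
24-bit: (43<<18) | (20<<12) | (40<<6) | 61
      = 0xAC0000 | 0x014000 | 0x000A00 | 0x00003D
      = 0xAD4A3D
Bytes: (v>>16)&0xFF=AD, (v>>8)&0xFF=4A, v&0xFF=3D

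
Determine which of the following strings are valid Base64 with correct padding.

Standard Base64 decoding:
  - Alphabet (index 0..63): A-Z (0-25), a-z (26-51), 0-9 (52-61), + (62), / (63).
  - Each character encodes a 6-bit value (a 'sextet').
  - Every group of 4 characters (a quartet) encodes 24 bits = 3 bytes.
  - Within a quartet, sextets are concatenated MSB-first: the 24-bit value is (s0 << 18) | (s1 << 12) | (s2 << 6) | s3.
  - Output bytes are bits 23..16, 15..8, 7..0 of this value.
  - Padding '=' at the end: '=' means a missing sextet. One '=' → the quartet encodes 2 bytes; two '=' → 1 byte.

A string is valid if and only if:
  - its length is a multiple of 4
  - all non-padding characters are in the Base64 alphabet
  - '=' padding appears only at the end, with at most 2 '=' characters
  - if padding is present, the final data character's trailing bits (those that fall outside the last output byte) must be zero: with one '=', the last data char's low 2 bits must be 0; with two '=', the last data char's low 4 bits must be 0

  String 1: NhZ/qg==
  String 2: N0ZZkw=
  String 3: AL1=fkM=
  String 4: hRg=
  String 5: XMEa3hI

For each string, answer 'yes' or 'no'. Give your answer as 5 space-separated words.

String 1: 'NhZ/qg==' → valid
String 2: 'N0ZZkw=' → invalid (len=7 not mult of 4)
String 3: 'AL1=fkM=' → invalid (bad char(s): ['=']; '=' in middle)
String 4: 'hRg=' → valid
String 5: 'XMEa3hI' → invalid (len=7 not mult of 4)

Answer: yes no no yes no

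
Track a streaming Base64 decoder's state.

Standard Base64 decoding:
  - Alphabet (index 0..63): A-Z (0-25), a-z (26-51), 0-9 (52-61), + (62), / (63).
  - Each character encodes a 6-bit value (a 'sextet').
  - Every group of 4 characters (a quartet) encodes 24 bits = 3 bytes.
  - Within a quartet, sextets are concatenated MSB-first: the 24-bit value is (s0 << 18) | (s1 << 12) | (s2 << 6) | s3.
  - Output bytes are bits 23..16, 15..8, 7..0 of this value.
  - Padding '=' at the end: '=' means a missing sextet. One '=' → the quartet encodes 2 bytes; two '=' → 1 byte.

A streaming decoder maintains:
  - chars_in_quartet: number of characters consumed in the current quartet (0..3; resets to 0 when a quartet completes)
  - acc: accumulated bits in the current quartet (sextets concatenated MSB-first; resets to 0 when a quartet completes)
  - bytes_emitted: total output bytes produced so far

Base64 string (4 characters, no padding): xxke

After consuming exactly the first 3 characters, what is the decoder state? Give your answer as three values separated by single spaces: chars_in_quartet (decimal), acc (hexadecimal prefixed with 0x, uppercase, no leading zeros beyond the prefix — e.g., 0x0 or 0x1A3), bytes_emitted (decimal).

After char 0 ('x'=49): chars_in_quartet=1 acc=0x31 bytes_emitted=0
After char 1 ('x'=49): chars_in_quartet=2 acc=0xC71 bytes_emitted=0
After char 2 ('k'=36): chars_in_quartet=3 acc=0x31C64 bytes_emitted=0

Answer: 3 0x31C64 0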